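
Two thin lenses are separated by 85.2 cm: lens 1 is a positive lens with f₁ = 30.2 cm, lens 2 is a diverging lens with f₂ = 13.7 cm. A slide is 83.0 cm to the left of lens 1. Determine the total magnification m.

Lens 1: 1/d_i1 = 1/(30.2) − 1/(83.0) = 0.02106, so d_i1 = 47.47 cm; m₁ = −d_i1/d_o1 = -0.5719.
d_o2 = 85.2 − (47.47) = 37.73 cm.
f₂ = −13.7 cm (diverging).
Lens 2: 1/d_i2 = 1/(-13.7) − 1/(37.73) = -0.09950, so d_i2 = -10.05 cm; m₂ = −d_i2/d_o2 = +0.2664.
m = m₁·m₂ = (-0.5719)(+0.2664) = -0.152.

m = -0.152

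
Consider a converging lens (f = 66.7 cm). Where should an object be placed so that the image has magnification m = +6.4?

m = −d_i/d_o ⇒ d_i = −m·d_o.
1/f = 1/d_o + 1/d_i = 1/d_o − 1/(m·d_o) = (1 − 1/m)/d_o, so d_o = f(1 − 1/m) = (66.70)(1 − 1/(+6.4)) = 56.3 cm.

56.3 cm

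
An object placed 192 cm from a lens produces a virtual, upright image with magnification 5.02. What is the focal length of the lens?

f = 240 cm (converging)

m = −d_i/d_o ⇒ d_i = −m·d_o = −(+5.02)·(192) = -963.8 cm.
1/f = 1/d_o + 1/d_i = 1/(192) + 1/(-963.8) = 0.004171, so f = 240 cm.
Since f is positive, the lens is converging.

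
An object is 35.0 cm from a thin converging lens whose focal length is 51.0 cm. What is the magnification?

1/d_i = 1/f − 1/d_o = 1/(51.00) − 1/(35.0) = -0.008964, so d_i = -111.6 cm.
m = −d_i/d_o = −(-111.6)/(35.0) = +3.19.
The image is virtual, upright and enlarged, on the same side as the object.

m = +3.19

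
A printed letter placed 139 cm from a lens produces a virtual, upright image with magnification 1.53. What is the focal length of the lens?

f = 401 cm (converging)

m = −d_i/d_o ⇒ d_i = −m·d_o = −(+1.53)·(139) = -212.7 cm.
1/f = 1/d_o + 1/d_i = 1/(139) + 1/(-212.7) = 0.002493, so f = 401 cm.
Since f is positive, the lens is converging.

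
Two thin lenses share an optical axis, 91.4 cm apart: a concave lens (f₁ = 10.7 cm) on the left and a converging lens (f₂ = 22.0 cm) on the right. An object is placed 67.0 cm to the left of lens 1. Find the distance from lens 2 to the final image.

Lens 1 is diverging, so f₁ = −10.7 cm.
Lens 1: 1/d_i1 = 1/f₁ − 1/d_o1 = 1/(-10.7) − 1/(67.0) = -0.1084, so d_i1 = -9.227 cm.
The intermediate image is 9.227 cm to the left of lens 1 (virtual), which is 91.4 − (-9.227) = 100.6 cm to the left of lens 2, so d_o2 = +100.6 cm.
Lens 2: 1/d_i2 = 1/f₂ − 1/d_o2 = 1/(22.0) − 1/(100.6) = 0.03551, so d_i2 = 28.2 cm.
The final image is real, 28.2 cm to the right of lens 2 (overall magnification ≈ -0.039).

28.2 cm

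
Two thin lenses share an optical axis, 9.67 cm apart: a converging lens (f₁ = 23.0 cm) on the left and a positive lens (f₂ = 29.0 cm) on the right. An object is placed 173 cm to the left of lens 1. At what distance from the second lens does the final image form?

10.7 cm

Lens 1: 1/d_i1 = 1/f₁ − 1/d_o1 = 1/(23.0) − 1/(173) = 0.03770, so d_i1 = 26.53 cm.
The intermediate image is 26.53 cm to the right of lens 1, which lies 16.86 cm to the right of lens 2 — a virtual object — so d_o2 = −16.86 cm.
Lens 2: 1/d_i2 = 1/f₂ − 1/d_o2 = 1/(29.0) − 1/(-16.86) = 0.09379, so d_i2 = 10.7 cm.
The final image is real, 10.7 cm to the right of lens 2 (overall magnification ≈ -0.097).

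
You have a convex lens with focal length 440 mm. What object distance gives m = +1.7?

m = −d_i/d_o ⇒ d_i = −m·d_o.
1/f = 1/d_o + 1/d_i = 1/d_o − 1/(m·d_o) = (1 − 1/m)/d_o, so d_o = f(1 − 1/m) = (440.0)(1 − 1/(+1.7)) = 181 mm.

181 mm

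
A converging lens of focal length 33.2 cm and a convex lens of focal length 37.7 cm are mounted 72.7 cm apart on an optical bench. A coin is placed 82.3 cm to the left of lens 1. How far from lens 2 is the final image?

Lens 1: 1/d_i1 = 1/f₁ − 1/d_o1 = 1/(33.2) − 1/(82.3) = 0.01797, so d_i1 = 55.65 cm.
The intermediate image is 55.65 cm to the right of lens 1, which is 72.7 − (55.65) = 17.05 cm to the left of lens 2, so d_o2 = +17.05 cm.
Lens 2: 1/d_i2 = 1/f₂ − 1/d_o2 = 1/(37.7) − 1/(17.05) = -0.03213, so d_i2 = -31.1 cm.
The final image is virtual, 31.1 cm to the left of lens 2 (overall magnification ≈ -1.2).

31.1 cm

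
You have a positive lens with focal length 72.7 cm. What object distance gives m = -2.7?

99.6 cm

m = −d_i/d_o ⇒ d_i = −m·d_o.
1/f = 1/d_o + 1/d_i = 1/d_o − 1/(m·d_o) = (1 − 1/m)/d_o, so d_o = f(1 − 1/m) = (72.70)(1 − 1/(-2.7)) = 99.6 cm.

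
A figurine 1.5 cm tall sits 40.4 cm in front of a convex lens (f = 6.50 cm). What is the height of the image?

1/d_i = 1/f − 1/d_o = 1/(6.500) − 1/(40.4) = 0.1291, so d_i = 7.746 cm.
m = −d_i/d_o = -0.1917.
|h_i| = |m|·h_o = 0.1917 × 1.5 = 0.288 cm. The image is real, inverted and reduced, on the far side of the lens.

0.288 cm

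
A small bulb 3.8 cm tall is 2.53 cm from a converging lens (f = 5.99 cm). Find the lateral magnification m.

1/d_i = 1/f − 1/d_o = 1/(5.990) − 1/(2.53) = -0.2283, so d_i = -4.380 cm.
m = −d_i/d_o = −(-4.380)/(2.53) = +1.73.
The image is virtual, upright and enlarged, on the same side as the object.

m = +1.73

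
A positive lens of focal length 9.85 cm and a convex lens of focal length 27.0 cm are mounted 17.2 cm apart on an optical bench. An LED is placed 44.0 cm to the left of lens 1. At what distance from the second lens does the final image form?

5.41 cm

Lens 1: 1/d_i1 = 1/f₁ − 1/d_o1 = 1/(9.85) − 1/(44.0) = 0.07880, so d_i1 = 12.69 cm.
The intermediate image is 12.69 cm to the right of lens 1, which is 17.2 − (12.69) = 4.510 cm to the left of lens 2, so d_o2 = +4.510 cm.
Lens 2: 1/d_i2 = 1/f₂ − 1/d_o2 = 1/(27.0) − 1/(4.510) = -0.1847, so d_i2 = -5.41 cm.
The final image is virtual, 5.41 cm to the left of lens 2 (overall magnification ≈ -0.35).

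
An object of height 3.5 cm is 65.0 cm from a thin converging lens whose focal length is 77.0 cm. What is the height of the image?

1/d_i = 1/f − 1/d_o = 1/(77.00) − 1/(65.0) = -0.002398, so d_i = -417.1 cm.
m = −d_i/d_o = +6.417.
|h_i| = |m|·h_o = 6.417 × 3.5 = 22.5 cm. The image is virtual, upright and enlarged, on the same side as the object.

22.5 cm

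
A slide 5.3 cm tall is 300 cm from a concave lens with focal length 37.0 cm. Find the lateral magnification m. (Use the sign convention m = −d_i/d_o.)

m = +0.110

For a concave lens, f = -37.0 cm.
1/d_i = 1/f − 1/d_o = 1/(-37.00) − 1/(300) = -0.03036, so d_i = -32.94 cm.
m = −d_i/d_o = −(-32.94)/(300) = +0.110.
The image is virtual, upright and reduced, on the same side as the object.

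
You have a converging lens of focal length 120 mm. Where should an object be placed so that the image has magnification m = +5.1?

96.5 mm

m = −d_i/d_o ⇒ d_i = −m·d_o.
1/f = 1/d_o + 1/d_i = 1/d_o − 1/(m·d_o) = (1 − 1/m)/d_o, so d_o = f(1 − 1/m) = (120.0)(1 − 1/(+5.1)) = 96.5 mm.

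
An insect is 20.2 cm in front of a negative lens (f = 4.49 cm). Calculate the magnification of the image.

m = +0.182

For a negative lens, f = -4.49 cm.
1/d_i = 1/f − 1/d_o = 1/(-4.490) − 1/(20.2) = -0.2722, so d_i = -3.673 cm.
m = −d_i/d_o = −(-3.673)/(20.2) = +0.182.
The image is virtual, upright and reduced, on the same side as the object.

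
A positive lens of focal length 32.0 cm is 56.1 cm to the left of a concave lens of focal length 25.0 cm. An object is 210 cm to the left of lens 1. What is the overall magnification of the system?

Lens 1: 1/d_i1 = 1/(32.0) − 1/(210) = 0.02649, so d_i1 = 37.75 cm; m₁ = −d_i1/d_o1 = -0.1798.
d_o2 = 56.1 − (37.75) = 18.35 cm.
f₂ = −25.0 cm (diverging).
Lens 2: 1/d_i2 = 1/(-25.0) − 1/(18.35) = -0.09450, so d_i2 = -10.58 cm; m₂ = −d_i2/d_o2 = +0.5767.
m = m₁·m₂ = (-0.1798)(+0.5767) = -0.104.

m = -0.104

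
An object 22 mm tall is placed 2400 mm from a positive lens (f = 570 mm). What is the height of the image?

1/d_i = 1/f − 1/d_o = 1/(570.0) − 1/(2400) = 0.001338, so d_i = 747.5 mm.
m = −d_i/d_o = -0.3115.
|h_i| = |m|·h_o = 0.3115 × 22 = 6.85 mm. The image is real, inverted and reduced, on the far side of the lens.

6.85 mm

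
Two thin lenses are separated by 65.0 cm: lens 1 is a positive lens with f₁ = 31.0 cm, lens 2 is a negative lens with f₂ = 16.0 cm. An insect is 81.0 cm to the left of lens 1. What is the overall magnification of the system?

m = -0.322

Lens 1: 1/d_i1 = 1/(31.0) − 1/(81.0) = 0.01991, so d_i1 = 50.22 cm; m₁ = −d_i1/d_o1 = -0.6200.
d_o2 = 65.0 − (50.22) = 14.78 cm.
f₂ = −16.0 cm (diverging).
Lens 2: 1/d_i2 = 1/(-16.0) − 1/(14.78) = -0.1302, so d_i2 = -7.683 cm; m₂ = −d_i2/d_o2 = +0.5198.
m = m₁·m₂ = (-0.6200)(+0.5198) = -0.322.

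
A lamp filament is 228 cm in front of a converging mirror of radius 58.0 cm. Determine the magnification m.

f = R/2 = 58.0/2 = 29.00 cm.
1/d_i = 1/f − 1/d_o = 1/(29.00) − 1/(228) = 0.03010, so d_i = 33.23 cm.
m = −d_i/d_o = −(33.23)/(228) = -0.146.
The image is real, inverted and reduced, in front of the mirror.

m = -0.146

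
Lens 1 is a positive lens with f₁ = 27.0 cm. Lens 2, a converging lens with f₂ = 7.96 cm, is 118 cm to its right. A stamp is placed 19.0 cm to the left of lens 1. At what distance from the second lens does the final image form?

Lens 1: 1/d_i1 = 1/f₁ − 1/d_o1 = 1/(27.0) − 1/(19.0) = -0.01559, so d_i1 = -64.12 cm.
The intermediate image is 64.12 cm to the left of lens 1 (virtual), which is 118 − (-64.12) = 182.1 cm to the left of lens 2, so d_o2 = +182.1 cm.
Lens 2: 1/d_i2 = 1/f₂ − 1/d_o2 = 1/(7.96) − 1/(182.1) = 0.1201, so d_i2 = 8.32 cm.
The final image is real, 8.32 cm to the right of lens 2 (overall magnification ≈ -0.15).

8.32 cm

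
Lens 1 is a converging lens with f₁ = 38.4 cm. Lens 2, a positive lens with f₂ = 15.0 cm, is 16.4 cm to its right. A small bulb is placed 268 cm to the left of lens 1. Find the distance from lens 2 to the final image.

9.82 cm

Lens 1: 1/d_i1 = 1/f₁ − 1/d_o1 = 1/(38.4) − 1/(268) = 0.02231, so d_i1 = 44.82 cm.
The intermediate image is 44.82 cm to the right of lens 1, which lies 28.42 cm to the right of lens 2 — a virtual object — so d_o2 = −28.42 cm.
Lens 2: 1/d_i2 = 1/f₂ − 1/d_o2 = 1/(15.0) − 1/(-28.42) = 0.1019, so d_i2 = 9.82 cm.
The final image is real, 9.82 cm to the right of lens 2 (overall magnification ≈ -0.058).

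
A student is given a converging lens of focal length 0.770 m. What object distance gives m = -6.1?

m = −d_i/d_o ⇒ d_i = −m·d_o.
1/f = 1/d_o + 1/d_i = 1/d_o − 1/(m·d_o) = (1 − 1/m)/d_o, so d_o = f(1 − 1/m) = (0.7700)(1 − 1/(-6.1)) = 0.896 m.

0.896 m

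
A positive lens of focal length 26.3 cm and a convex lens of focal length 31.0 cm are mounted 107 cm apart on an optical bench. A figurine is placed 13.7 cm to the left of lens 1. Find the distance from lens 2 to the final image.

40.2 cm

Lens 1: 1/d_i1 = 1/f₁ − 1/d_o1 = 1/(26.3) − 1/(13.7) = -0.03497, so d_i1 = -28.60 cm.
The intermediate image is 28.60 cm to the left of lens 1 (virtual), which is 107 − (-28.60) = 135.6 cm to the left of lens 2, so d_o2 = +135.6 cm.
Lens 2: 1/d_i2 = 1/f₂ − 1/d_o2 = 1/(31.0) − 1/(135.6) = 0.02488, so d_i2 = 40.2 cm.
The final image is real, 40.2 cm to the right of lens 2 (overall magnification ≈ -0.62).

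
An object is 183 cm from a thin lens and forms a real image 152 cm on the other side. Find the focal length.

f = 83.0 cm (converging)

Real image ⇒ d_i = +152 cm.
1/f = 1/d_o + 1/d_i = 1/(183) + 1/(152) = 0.01204, so f = 83.0 cm.
Since f is positive, the thin lens is converging.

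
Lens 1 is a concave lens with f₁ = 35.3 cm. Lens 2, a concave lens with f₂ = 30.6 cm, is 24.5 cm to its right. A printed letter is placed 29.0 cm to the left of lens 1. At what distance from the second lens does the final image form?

Lens 1 is diverging, so f₁ = −35.3 cm.
Lens 1: 1/d_i1 = 1/f₁ − 1/d_o1 = 1/(-35.3) − 1/(29.0) = -0.06281, so d_i1 = -15.92 cm.
The intermediate image is 15.92 cm to the left of lens 1 (virtual), which is 24.5 − (-15.92) = 40.42 cm to the left of lens 2, so d_o2 = +40.42 cm.
Lens 2 is diverging, so f₂ = −30.6 cm.
Lens 2: 1/d_i2 = 1/f₂ − 1/d_o2 = 1/(-30.6) − 1/(40.42) = -0.05742, so d_i2 = -17.4 cm.
The final image is virtual, 17.4 cm to the left of lens 2 (overall magnification ≈ 0.24).

17.4 cm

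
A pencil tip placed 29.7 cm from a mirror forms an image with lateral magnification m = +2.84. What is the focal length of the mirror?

m = −d_i/d_o ⇒ d_i = −m·d_o = −(+2.84)·(29.7) = -84.35 cm.
1/f = 1/d_o + 1/d_i = 1/(29.7) + 1/(-84.35) = 0.02181, so f = 45.8 cm.
Since f is positive, the mirror is concave.

f = 45.8 cm (concave)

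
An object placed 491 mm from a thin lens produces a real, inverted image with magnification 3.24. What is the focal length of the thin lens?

m = −d_i/d_o ⇒ d_i = −m·d_o = −(-3.24)·(491) = 1591 mm.
1/f = 1/d_o + 1/d_i = 1/(491) + 1/(1591) = 0.002665, so f = 375 mm.
Since f is positive, the thin lens is converging.

f = 375 mm (converging)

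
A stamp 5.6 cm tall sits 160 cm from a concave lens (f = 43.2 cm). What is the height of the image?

1.19 cm

For a concave lens, f = -43.2 cm.
1/d_i = 1/f − 1/d_o = 1/(-43.20) − 1/(160) = -0.02940, so d_i = -34.02 cm.
m = −d_i/d_o = +0.2126.
|h_i| = |m|·h_o = 0.2126 × 5.6 = 1.19 cm. The image is virtual, upright and reduced, on the same side as the object.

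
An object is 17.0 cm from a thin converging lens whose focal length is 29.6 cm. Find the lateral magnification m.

1/d_i = 1/f − 1/d_o = 1/(29.60) − 1/(17.0) = -0.02504, so d_i = -39.94 cm.
m = −d_i/d_o = −(-39.94)/(17.0) = +2.35.
The image is virtual, upright and enlarged, on the same side as the object.

m = +2.35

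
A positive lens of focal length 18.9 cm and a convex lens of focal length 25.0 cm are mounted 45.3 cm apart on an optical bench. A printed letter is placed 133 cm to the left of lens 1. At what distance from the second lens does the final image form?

336 cm

Lens 1: 1/d_i1 = 1/f₁ − 1/d_o1 = 1/(18.9) − 1/(133) = 0.04539, so d_i1 = 22.03 cm.
The intermediate image is 22.03 cm to the right of lens 1, which is 45.3 − (22.03) = 23.27 cm to the left of lens 2, so d_o2 = +23.27 cm.
Lens 2: 1/d_i2 = 1/f₂ − 1/d_o2 = 1/(25.0) − 1/(23.27) = -0.002974, so d_i2 = -336 cm.
The final image is virtual, 336 cm to the left of lens 2 (overall magnification ≈ -2.4).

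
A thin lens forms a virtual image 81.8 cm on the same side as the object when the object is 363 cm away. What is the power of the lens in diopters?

Virtual image ⇒ d_i = −81.8 cm.
1/f = 1/d_o + 1/d_i = 1/(363) + 1/(-81.8) = -0.009470 cm⁻¹.
f = -105.6 cm = -1.056 m, so P = 1/f = -0.947 D.

P = -0.947 D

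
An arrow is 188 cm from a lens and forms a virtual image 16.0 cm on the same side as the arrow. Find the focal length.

f = -17.5 cm (diverging)

Virtual image ⇒ d_i = −16.0 cm.
1/f = 1/d_o + 1/d_i = 1/(188) + 1/(-16.0) = -0.05718, so f = -17.5 cm.
Since f is negative, the lens is diverging.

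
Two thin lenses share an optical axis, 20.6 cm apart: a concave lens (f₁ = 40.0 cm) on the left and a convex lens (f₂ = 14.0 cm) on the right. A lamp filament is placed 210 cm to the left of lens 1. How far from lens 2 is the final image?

18.9 cm

Lens 1 is diverging, so f₁ = −40.0 cm.
Lens 1: 1/d_i1 = 1/f₁ − 1/d_o1 = 1/(-40.0) − 1/(210) = -0.02976, so d_i1 = -33.60 cm.
The intermediate image is 33.60 cm to the left of lens 1 (virtual), which is 20.6 − (-33.60) = 54.20 cm to the left of lens 2, so d_o2 = +54.20 cm.
Lens 2: 1/d_i2 = 1/f₂ − 1/d_o2 = 1/(14.0) − 1/(54.20) = 0.05298, so d_i2 = 18.9 cm.
The final image is real, 18.9 cm to the right of lens 2 (overall magnification ≈ -0.056).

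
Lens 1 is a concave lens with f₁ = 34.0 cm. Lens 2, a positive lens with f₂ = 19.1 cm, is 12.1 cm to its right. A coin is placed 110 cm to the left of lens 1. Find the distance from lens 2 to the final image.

38.3 cm

Lens 1 is diverging, so f₁ = −34.0 cm.
Lens 1: 1/d_i1 = 1/f₁ − 1/d_o1 = 1/(-34.0) − 1/(110) = -0.03850, so d_i1 = -25.97 cm.
The intermediate image is 25.97 cm to the left of lens 1 (virtual), which is 12.1 − (-25.97) = 38.07 cm to the left of lens 2, so d_o2 = +38.07 cm.
Lens 2: 1/d_i2 = 1/f₂ − 1/d_o2 = 1/(19.1) − 1/(38.07) = 0.02609, so d_i2 = 38.3 cm.
The final image is real, 38.3 cm to the right of lens 2 (overall magnification ≈ -0.24).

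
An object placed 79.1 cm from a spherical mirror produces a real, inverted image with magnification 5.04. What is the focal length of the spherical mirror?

m = −d_i/d_o ⇒ d_i = −m·d_o = −(-5.04)·(79.1) = 398.7 cm.
1/f = 1/d_o + 1/d_i = 1/(79.1) + 1/(398.7) = 0.01515, so f = 66.0 cm.
Since f is positive, the spherical mirror is concave.

f = 66.0 cm (concave)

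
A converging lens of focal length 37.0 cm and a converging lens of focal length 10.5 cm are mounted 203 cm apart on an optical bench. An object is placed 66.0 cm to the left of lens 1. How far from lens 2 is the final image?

Lens 1: 1/d_i1 = 1/f₁ − 1/d_o1 = 1/(37.0) − 1/(66.0) = 0.01188, so d_i1 = 84.21 cm.
The intermediate image is 84.21 cm to the right of lens 1, which is 203 − (84.21) = 118.8 cm to the left of lens 2, so d_o2 = +118.8 cm.
Lens 2: 1/d_i2 = 1/f₂ − 1/d_o2 = 1/(10.5) − 1/(118.8) = 0.08682, so d_i2 = 11.5 cm.
The final image is real, 11.5 cm to the right of lens 2 (overall magnification ≈ 0.12).

11.5 cm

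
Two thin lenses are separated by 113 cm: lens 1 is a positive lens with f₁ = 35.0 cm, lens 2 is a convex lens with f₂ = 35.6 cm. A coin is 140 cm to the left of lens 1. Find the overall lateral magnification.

m = +0.386

Lens 1: 1/d_i1 = 1/(35.0) − 1/(140) = 0.02143, so d_i1 = 46.67 cm; m₁ = −d_i1/d_o1 = -0.3334.
d_o2 = 113 − (46.67) = 66.33 cm.
Lens 2: 1/d_i2 = 1/(35.6) − 1/(66.33) = 0.01301, so d_i2 = 76.84 cm; m₂ = −d_i2/d_o2 = -1.158.
m = m₁·m₂ = (-0.3334)(-1.158) = +0.386.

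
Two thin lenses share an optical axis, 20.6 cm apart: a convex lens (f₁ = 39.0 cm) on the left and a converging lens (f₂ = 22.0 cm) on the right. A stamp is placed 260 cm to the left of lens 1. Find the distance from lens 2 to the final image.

Lens 1: 1/d_i1 = 1/f₁ − 1/d_o1 = 1/(39.0) − 1/(260) = 0.02179, so d_i1 = 45.88 cm.
The intermediate image is 45.88 cm to the right of lens 1, which lies 25.28 cm to the right of lens 2 — a virtual object — so d_o2 = −25.28 cm.
Lens 2: 1/d_i2 = 1/f₂ − 1/d_o2 = 1/(22.0) − 1/(-25.28) = 0.08501, so d_i2 = 11.8 cm.
The final image is real, 11.8 cm to the right of lens 2 (overall magnification ≈ -0.082).

11.8 cm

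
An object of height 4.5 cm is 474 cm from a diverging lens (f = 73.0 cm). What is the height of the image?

For a diverging lens, f = -73.0 cm.
1/d_i = 1/f − 1/d_o = 1/(-73.00) − 1/(474) = -0.01581, so d_i = -63.26 cm.
m = −d_i/d_o = +0.1335.
|h_i| = |m|·h_o = 0.1335 × 4.5 = 0.601 cm. The image is virtual, upright and reduced, on the same side as the object.

0.601 cm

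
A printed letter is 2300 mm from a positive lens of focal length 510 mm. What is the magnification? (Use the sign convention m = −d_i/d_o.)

1/d_i = 1/f − 1/d_o = 1/(510.0) − 1/(2300) = 0.001526, so d_i = 655.3 mm.
m = −d_i/d_o = −(655.3)/(2300) = -0.285.
The image is real, inverted and reduced, on the far side of the lens.

m = -0.285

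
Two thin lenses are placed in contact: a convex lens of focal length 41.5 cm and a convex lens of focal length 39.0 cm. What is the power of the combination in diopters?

P₁ = 1/f₁ = 1/(0.415 m) = +2.410 D; P₂ = 1/f₂ = 1/(0.390 m) = +2.564 D.
For thin lenses in contact, P = P₁ + P₂ = (+2.410) + (+2.564) = +4.97 D.

P = +4.97 D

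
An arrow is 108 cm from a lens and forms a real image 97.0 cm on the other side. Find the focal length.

f = 51.1 cm (converging)

Real image ⇒ d_i = +97.0 cm.
1/f = 1/d_o + 1/d_i = 1/(108) + 1/(97.0) = 0.01957, so f = 51.1 cm.
Since f is positive, the lens is converging.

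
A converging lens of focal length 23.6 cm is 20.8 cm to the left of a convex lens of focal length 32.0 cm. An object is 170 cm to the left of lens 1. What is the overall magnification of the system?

m = -0.134

Lens 1: 1/d_i1 = 1/(23.6) − 1/(170) = 0.03649, so d_i1 = 27.40 cm; m₁ = −d_i1/d_o1 = -0.1612.
d_o2 = 20.8 − (27.40) = -6.600 cm (virtual object).
Lens 2: 1/d_i2 = 1/(32.0) − 1/(-6.600) = 0.1828, so d_i2 = 5.472 cm; m₂ = −d_i2/d_o2 = +0.8290.
m = m₁·m₂ = (-0.1612)(+0.8290) = -0.134.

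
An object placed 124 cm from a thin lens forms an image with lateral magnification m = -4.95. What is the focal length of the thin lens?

f = 103 cm (converging)

m = −d_i/d_o ⇒ d_i = −m·d_o = −(-4.95)·(124) = 613.8 cm.
1/f = 1/d_o + 1/d_i = 1/(124) + 1/(613.8) = 0.009694, so f = 103 cm.
Since f is positive, the thin lens is converging.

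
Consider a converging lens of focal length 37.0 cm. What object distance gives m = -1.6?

m = −d_i/d_o ⇒ d_i = −m·d_o.
1/f = 1/d_o + 1/d_i = 1/d_o − 1/(m·d_o) = (1 − 1/m)/d_o, so d_o = f(1 − 1/m) = (37.00)(1 − 1/(-1.6)) = 60.1 cm.

60.1 cm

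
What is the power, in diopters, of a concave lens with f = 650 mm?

P = -1.54 D

For a concave lens, f = −650 mm.
f = -65.0 cm = -0.650 m.
P = 1/f = 1/(-0.650 m) = -1.54 D.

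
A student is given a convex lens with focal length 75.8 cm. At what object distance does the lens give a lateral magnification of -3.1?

m = −d_i/d_o ⇒ d_i = −m·d_o.
1/f = 1/d_o + 1/d_i = 1/d_o − 1/(m·d_o) = (1 − 1/m)/d_o, so d_o = f(1 − 1/m) = (75.80)(1 − 1/(-3.1)) = 100 cm.

100 cm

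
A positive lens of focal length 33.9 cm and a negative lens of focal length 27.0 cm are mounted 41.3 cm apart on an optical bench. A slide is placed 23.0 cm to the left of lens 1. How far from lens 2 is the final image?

Lens 1: 1/d_i1 = 1/f₁ − 1/d_o1 = 1/(33.9) − 1/(23.0) = -0.01398, so d_i1 = -71.53 cm.
The intermediate image is 71.53 cm to the left of lens 1 (virtual), which is 41.3 − (-71.53) = 112.8 cm to the left of lens 2, so d_o2 = +112.8 cm.
Lens 2 is diverging, so f₂ = −27.0 cm.
Lens 2: 1/d_i2 = 1/f₂ − 1/d_o2 = 1/(-27.0) − 1/(112.8) = -0.04590, so d_i2 = -21.8 cm.
The final image is virtual, 21.8 cm to the left of lens 2 (overall magnification ≈ 0.60).

21.8 cm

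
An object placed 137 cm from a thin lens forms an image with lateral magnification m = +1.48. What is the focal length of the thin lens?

m = −d_i/d_o ⇒ d_i = −m·d_o = −(+1.48)·(137) = -202.8 cm.
1/f = 1/d_o + 1/d_i = 1/(137) + 1/(-202.8) = 0.002368, so f = 422 cm.
Since f is positive, the thin lens is converging.

f = 422 cm (converging)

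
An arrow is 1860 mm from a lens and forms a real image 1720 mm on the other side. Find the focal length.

Real image ⇒ d_i = +1720 mm.
1/f = 1/d_o + 1/d_i = 1/(1860) + 1/(1720) = 0.001119, so f = 894 mm.
Since f is positive, the lens is converging.

f = 894 mm (converging)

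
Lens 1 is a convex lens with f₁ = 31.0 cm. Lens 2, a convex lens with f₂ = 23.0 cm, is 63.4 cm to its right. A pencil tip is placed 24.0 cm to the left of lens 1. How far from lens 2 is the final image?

26.6 cm

Lens 1: 1/d_i1 = 1/f₁ − 1/d_o1 = 1/(31.0) − 1/(24.0) = -0.009409, so d_i1 = -106.3 cm.
The intermediate image is 106.3 cm to the left of lens 1 (virtual), which is 63.4 − (-106.3) = 169.7 cm to the left of lens 2, so d_o2 = +169.7 cm.
Lens 2: 1/d_i2 = 1/f₂ − 1/d_o2 = 1/(23.0) − 1/(169.7) = 0.03759, so d_i2 = 26.6 cm.
The final image is real, 26.6 cm to the right of lens 2 (overall magnification ≈ -0.69).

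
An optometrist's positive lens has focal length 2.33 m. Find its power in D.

P = 1/f = 1/(2.33 m) = +0.429 D.

P = +0.429 D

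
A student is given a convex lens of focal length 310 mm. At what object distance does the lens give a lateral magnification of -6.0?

362 mm

m = −d_i/d_o ⇒ d_i = −m·d_o.
1/f = 1/d_o + 1/d_i = 1/d_o − 1/(m·d_o) = (1 − 1/m)/d_o, so d_o = f(1 − 1/m) = (310.0)(1 − 1/(-6.0)) = 362 mm.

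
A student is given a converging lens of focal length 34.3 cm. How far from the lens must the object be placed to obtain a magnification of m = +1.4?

9.80 cm

m = −d_i/d_o ⇒ d_i = −m·d_o.
1/f = 1/d_o + 1/d_i = 1/d_o − 1/(m·d_o) = (1 − 1/m)/d_o, so d_o = f(1 − 1/m) = (34.30)(1 − 1/(+1.4)) = 9.80 cm.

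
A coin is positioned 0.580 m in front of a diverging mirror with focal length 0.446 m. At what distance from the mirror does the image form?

For a diverging mirror, f = -0.446 m.
Mirror equation: 1/s_i = 1/f − 1/s_o = 1/(-0.4460) − 1/(0.580) = -2.242 − 1.724 = -3.966, so s_i = -0.252 m.
The image is virtual, upright and reduced, behind the mirror.

0.252 m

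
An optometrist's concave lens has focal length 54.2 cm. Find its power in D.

For a concave lens, f = −54.2 cm.
f = -54.2 cm = -0.542 m.
P = 1/f = 1/(-0.542 m) = -1.85 D.

P = -1.85 D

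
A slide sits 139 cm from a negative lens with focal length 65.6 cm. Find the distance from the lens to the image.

For a negative lens, f = -65.6 cm.
Lens equation: 1/s_i = 1/f − 1/s_o = 1/(-65.60) − 1/(139) = -0.01524 − 0.007194 = -0.02244, so s_i = -44.6 cm.
The image is virtual, upright and reduced, on the same side as the object.

44.6 cm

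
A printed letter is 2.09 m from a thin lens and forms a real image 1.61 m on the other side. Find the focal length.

Real image ⇒ d_i = +1.61 m.
1/f = 1/d_o + 1/d_i = 1/(2.09) + 1/(1.61) = 1.100, so f = 0.909 m.
Since f is positive, the thin lens is converging.

f = 0.909 m (converging)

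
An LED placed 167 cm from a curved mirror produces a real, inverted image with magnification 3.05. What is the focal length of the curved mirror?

f = 126 cm (concave)

m = −d_i/d_o ⇒ d_i = −m·d_o = −(-3.05)·(167) = 509.3 cm.
1/f = 1/d_o + 1/d_i = 1/(167) + 1/(509.3) = 0.007952, so f = 126 cm.
Since f is positive, the curved mirror is concave.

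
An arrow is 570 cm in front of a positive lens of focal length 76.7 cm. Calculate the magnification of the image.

m = -0.155

1/d_i = 1/f − 1/d_o = 1/(76.70) − 1/(570) = 0.01128, so d_i = 88.63 cm.
m = −d_i/d_o = −(88.63)/(570) = -0.155.
The image is real, inverted and reduced, on the far side of the lens.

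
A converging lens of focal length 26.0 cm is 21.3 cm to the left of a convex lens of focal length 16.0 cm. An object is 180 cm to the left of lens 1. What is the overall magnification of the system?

m = -0.108

Lens 1: 1/d_i1 = 1/(26.0) − 1/(180) = 0.03291, so d_i1 = 30.39 cm; m₁ = −d_i1/d_o1 = -0.1688.
d_o2 = 21.3 − (30.39) = -9.090 cm (virtual object).
Lens 2: 1/d_i2 = 1/(16.0) − 1/(-9.090) = 0.1725, so d_i2 = 5.797 cm; m₂ = −d_i2/d_o2 = +0.6377.
m = m₁·m₂ = (-0.1688)(+0.6377) = -0.108.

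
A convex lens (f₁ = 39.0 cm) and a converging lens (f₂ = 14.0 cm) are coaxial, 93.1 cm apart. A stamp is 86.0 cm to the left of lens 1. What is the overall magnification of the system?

m = +1.50

Lens 1: 1/d_i1 = 1/(39.0) − 1/(86.0) = 0.01401, so d_i1 = 71.36 cm; m₁ = −d_i1/d_o1 = -0.8298.
d_o2 = 93.1 − (71.36) = 21.74 cm.
Lens 2: 1/d_i2 = 1/(14.0) − 1/(21.74) = 0.02543, so d_i2 = 39.32 cm; m₂ = −d_i2/d_o2 = -1.809.
m = m₁·m₂ = (-0.8298)(-1.809) = +1.50.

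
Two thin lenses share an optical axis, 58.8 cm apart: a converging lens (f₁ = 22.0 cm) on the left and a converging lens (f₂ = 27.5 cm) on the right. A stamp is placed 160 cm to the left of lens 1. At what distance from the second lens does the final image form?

Lens 1: 1/d_i1 = 1/f₁ − 1/d_o1 = 1/(22.0) − 1/(160) = 0.03920, so d_i1 = 25.51 cm.
The intermediate image is 25.51 cm to the right of lens 1, which is 58.8 − (25.51) = 33.29 cm to the left of lens 2, so d_o2 = +33.29 cm.
Lens 2: 1/d_i2 = 1/f₂ − 1/d_o2 = 1/(27.5) − 1/(33.29) = 0.006325, so d_i2 = 158 cm.
The final image is real, 158 cm to the right of lens 2 (overall magnification ≈ 0.76).

158 cm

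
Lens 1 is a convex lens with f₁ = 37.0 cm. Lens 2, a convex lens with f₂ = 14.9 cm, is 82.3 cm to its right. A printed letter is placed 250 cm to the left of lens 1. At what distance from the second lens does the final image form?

24.2 cm

Lens 1: 1/d_i1 = 1/f₁ − 1/d_o1 = 1/(37.0) − 1/(250) = 0.02303, so d_i1 = 43.43 cm.
The intermediate image is 43.43 cm to the right of lens 1, which is 82.3 − (43.43) = 38.87 cm to the left of lens 2, so d_o2 = +38.87 cm.
Lens 2: 1/d_i2 = 1/f₂ − 1/d_o2 = 1/(14.9) − 1/(38.87) = 0.04139, so d_i2 = 24.2 cm.
The final image is real, 24.2 cm to the right of lens 2 (overall magnification ≈ 0.11).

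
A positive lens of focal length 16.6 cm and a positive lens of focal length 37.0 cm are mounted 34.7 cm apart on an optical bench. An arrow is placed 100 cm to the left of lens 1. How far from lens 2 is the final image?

Lens 1: 1/d_i1 = 1/f₁ − 1/d_o1 = 1/(16.6) − 1/(100) = 0.05024, so d_i1 = 19.90 cm.
The intermediate image is 19.90 cm to the right of lens 1, which is 34.7 − (19.90) = 14.80 cm to the left of lens 2, so d_o2 = +14.80 cm.
Lens 2: 1/d_i2 = 1/f₂ − 1/d_o2 = 1/(37.0) − 1/(14.80) = -0.04054, so d_i2 = -24.7 cm.
The final image is virtual, 24.7 cm to the left of lens 2 (overall magnification ≈ -0.33).

24.7 cm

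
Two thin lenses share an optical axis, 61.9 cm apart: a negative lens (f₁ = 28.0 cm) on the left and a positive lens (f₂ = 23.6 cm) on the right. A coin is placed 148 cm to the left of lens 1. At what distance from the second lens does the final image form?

Lens 1 is diverging, so f₁ = −28.0 cm.
Lens 1: 1/d_i1 = 1/f₁ − 1/d_o1 = 1/(-28.0) − 1/(148) = -0.04247, so d_i1 = -23.55 cm.
The intermediate image is 23.55 cm to the left of lens 1 (virtual), which is 61.9 − (-23.55) = 85.45 cm to the left of lens 2, so d_o2 = +85.45 cm.
Lens 2: 1/d_i2 = 1/f₂ − 1/d_o2 = 1/(23.6) − 1/(85.45) = 0.03067, so d_i2 = 32.6 cm.
The final image is real, 32.6 cm to the right of lens 2 (overall magnification ≈ -0.061).

32.6 cm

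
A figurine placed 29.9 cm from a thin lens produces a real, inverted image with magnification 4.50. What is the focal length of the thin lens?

m = −d_i/d_o ⇒ d_i = −m·d_o = −(-4.50)·(29.9) = 134.5 cm.
1/f = 1/d_o + 1/d_i = 1/(29.9) + 1/(134.5) = 0.04088, so f = 24.5 cm.
Since f is positive, the thin lens is converging.

f = 24.5 cm (converging)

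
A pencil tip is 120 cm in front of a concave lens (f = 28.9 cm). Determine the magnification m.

For a concave lens, f = -28.9 cm.
1/d_i = 1/f − 1/d_o = 1/(-28.90) − 1/(120) = -0.04294, so d_i = -23.29 cm.
m = −d_i/d_o = −(-23.29)/(120) = +0.194.
The image is virtual, upright and reduced, on the same side as the object.

m = +0.194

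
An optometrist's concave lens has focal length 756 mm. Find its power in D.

P = -1.32 D

For a concave lens, f = −756 mm.
f = -75.6 cm = -0.756 m.
P = 1/f = 1/(-0.756 m) = -1.32 D.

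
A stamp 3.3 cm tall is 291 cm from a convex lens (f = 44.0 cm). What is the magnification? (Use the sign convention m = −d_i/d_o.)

m = -0.178

1/d_i = 1/f − 1/d_o = 1/(44.00) − 1/(291) = 0.01929, so d_i = 51.84 cm.
m = −d_i/d_o = −(51.84)/(291) = -0.178.
The image is real, inverted and reduced, on the far side of the lens.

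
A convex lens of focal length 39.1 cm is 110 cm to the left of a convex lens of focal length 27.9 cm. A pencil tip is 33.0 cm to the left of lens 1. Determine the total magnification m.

m = -0.609

Lens 1: 1/d_i1 = 1/(39.1) − 1/(33.0) = -0.004728, so d_i1 = -211.5 cm; m₁ = −d_i1/d_o1 = +6.409.
d_o2 = 110 − (-211.5) = 321.5 cm.
Lens 2: 1/d_i2 = 1/(27.9) − 1/(321.5) = 0.03273, so d_i2 = 30.55 cm; m₂ = −d_i2/d_o2 = -0.09503.
m = m₁·m₂ = (+6.409)(-0.09503) = -0.609.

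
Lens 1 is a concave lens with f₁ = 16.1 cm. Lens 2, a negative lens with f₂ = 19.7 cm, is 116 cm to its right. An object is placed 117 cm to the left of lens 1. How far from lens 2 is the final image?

17.1 cm

Lens 1 is diverging, so f₁ = −16.1 cm.
Lens 1: 1/d_i1 = 1/f₁ − 1/d_o1 = 1/(-16.1) − 1/(117) = -0.07066, so d_i1 = -14.15 cm.
The intermediate image is 14.15 cm to the left of lens 1 (virtual), which is 116 − (-14.15) = 130.2 cm to the left of lens 2, so d_o2 = +130.2 cm.
Lens 2 is diverging, so f₂ = −19.7 cm.
Lens 2: 1/d_i2 = 1/f₂ − 1/d_o2 = 1/(-19.7) − 1/(130.2) = -0.05844, so d_i2 = -17.1 cm.
The final image is virtual, 17.1 cm to the left of lens 2 (overall magnification ≈ 0.016).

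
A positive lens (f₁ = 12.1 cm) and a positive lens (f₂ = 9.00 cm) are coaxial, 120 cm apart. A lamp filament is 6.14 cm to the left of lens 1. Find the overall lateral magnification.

Lens 1: 1/d_i1 = 1/(12.1) − 1/(6.14) = -0.08022, so d_i1 = -12.47 cm; m₁ = −d_i1/d_o1 = +2.031.
d_o2 = 120 − (-12.47) = 132.5 cm.
Lens 2: 1/d_i2 = 1/(9.00) − 1/(132.5) = 0.1036, so d_i2 = 9.656 cm; m₂ = −d_i2/d_o2 = -0.07287.
m = m₁·m₂ = (+2.031)(-0.07287) = -0.148.

m = -0.148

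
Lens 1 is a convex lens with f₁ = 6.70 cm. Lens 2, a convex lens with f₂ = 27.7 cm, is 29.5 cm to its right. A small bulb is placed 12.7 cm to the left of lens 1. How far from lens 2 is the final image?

34.3 cm

Lens 1: 1/d_i1 = 1/f₁ − 1/d_o1 = 1/(6.70) − 1/(12.7) = 0.07051, so d_i1 = 14.18 cm.
The intermediate image is 14.18 cm to the right of lens 1, which is 29.5 − (14.18) = 15.32 cm to the left of lens 2, so d_o2 = +15.32 cm.
Lens 2: 1/d_i2 = 1/f₂ − 1/d_o2 = 1/(27.7) − 1/(15.32) = -0.02917, so d_i2 = -34.3 cm.
The final image is virtual, 34.3 cm to the left of lens 2 (overall magnification ≈ -2.5).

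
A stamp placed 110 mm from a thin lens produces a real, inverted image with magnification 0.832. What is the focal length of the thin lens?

m = −d_i/d_o ⇒ d_i = −m·d_o = −(-0.832)·(110) = 91.52 mm.
1/f = 1/d_o + 1/d_i = 1/(110) + 1/(91.52) = 0.02002, so f = 50.0 mm.
Since f is positive, the thin lens is converging.

f = 50.0 mm (converging)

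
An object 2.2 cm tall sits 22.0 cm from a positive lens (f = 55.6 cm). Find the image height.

1/d_i = 1/f − 1/d_o = 1/(55.60) − 1/(22.0) = -0.02747, so d_i = -36.40 cm.
m = −d_i/d_o = +1.655.
|h_i| = |m|·h_o = 1.655 × 2.2 = 3.64 cm. The image is virtual, upright and enlarged, on the same side as the object.

3.64 cm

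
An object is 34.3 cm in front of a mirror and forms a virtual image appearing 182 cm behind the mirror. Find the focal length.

Virtual image ⇒ d_i = −182 cm.
1/f = 1/d_o + 1/d_i = 1/(34.3) + 1/(-182) = 0.02366, so f = 42.3 cm.
Since f is positive, the mirror is concave.

f = 42.3 cm (concave)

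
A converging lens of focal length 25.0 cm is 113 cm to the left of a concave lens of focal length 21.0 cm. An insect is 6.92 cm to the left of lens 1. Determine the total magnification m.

Lens 1: 1/d_i1 = 1/(25.0) − 1/(6.92) = -0.1045, so d_i1 = -9.569 cm; m₁ = −d_i1/d_o1 = +1.383.
d_o2 = 113 − (-9.569) = 122.6 cm.
f₂ = −21.0 cm (diverging).
Lens 2: 1/d_i2 = 1/(-21.0) − 1/(122.6) = -0.05578, so d_i2 = -17.93 cm; m₂ = −d_i2/d_o2 = +0.1462.
m = m₁·m₂ = (+1.383)(+0.1462) = +0.202.

m = +0.202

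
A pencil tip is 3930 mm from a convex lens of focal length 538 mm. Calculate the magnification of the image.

m = -0.159

1/d_i = 1/f − 1/d_o = 1/(538.0) − 1/(3930) = 0.001604, so d_i = 623.3 mm.
m = −d_i/d_o = −(623.3)/(3930) = -0.159.
The image is real, inverted and reduced, on the far side of the lens.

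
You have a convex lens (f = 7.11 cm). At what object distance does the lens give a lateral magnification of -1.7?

11.3 cm

m = −d_i/d_o ⇒ d_i = −m·d_o.
1/f = 1/d_o + 1/d_i = 1/d_o − 1/(m·d_o) = (1 − 1/m)/d_o, so d_o = f(1 − 1/m) = (7.110)(1 − 1/(-1.7)) = 11.3 cm.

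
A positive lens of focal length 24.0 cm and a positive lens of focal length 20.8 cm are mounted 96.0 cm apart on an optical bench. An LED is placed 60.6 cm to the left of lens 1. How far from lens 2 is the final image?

33.0 cm

Lens 1: 1/d_i1 = 1/f₁ − 1/d_o1 = 1/(24.0) − 1/(60.6) = 0.02517, so d_i1 = 39.74 cm.
The intermediate image is 39.74 cm to the right of lens 1, which is 96.0 − (39.74) = 56.26 cm to the left of lens 2, so d_o2 = +56.26 cm.
Lens 2: 1/d_i2 = 1/f₂ − 1/d_o2 = 1/(20.8) − 1/(56.26) = 0.03030, so d_i2 = 33.0 cm.
The final image is real, 33.0 cm to the right of lens 2 (overall magnification ≈ 0.38).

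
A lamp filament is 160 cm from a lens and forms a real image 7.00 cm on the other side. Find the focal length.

Real image ⇒ d_i = +7.00 cm.
1/f = 1/d_o + 1/d_i = 1/(160) + 1/(7.00) = 0.1491, so f = 6.71 cm.
Since f is positive, the lens is converging.

f = 6.71 cm (converging)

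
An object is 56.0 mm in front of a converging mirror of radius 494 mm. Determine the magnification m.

f = R/2 = 494/2 = 247.0 mm.
1/d_i = 1/f − 1/d_o = 1/(247.0) − 1/(56.0) = -0.01381, so d_i = -72.42 mm.
m = −d_i/d_o = −(-72.42)/(56.0) = +1.29.
The image is virtual, upright and enlarged, behind the mirror.

m = +1.29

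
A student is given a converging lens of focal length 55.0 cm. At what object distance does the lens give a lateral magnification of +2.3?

m = −d_i/d_o ⇒ d_i = −m·d_o.
1/f = 1/d_o + 1/d_i = 1/d_o − 1/(m·d_o) = (1 − 1/m)/d_o, so d_o = f(1 − 1/m) = (55.00)(1 − 1/(+2.3)) = 31.1 cm.

31.1 cm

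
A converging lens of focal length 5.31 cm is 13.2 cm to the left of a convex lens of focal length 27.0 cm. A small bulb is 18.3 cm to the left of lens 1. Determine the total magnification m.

Lens 1: 1/d_i1 = 1/(5.31) − 1/(18.3) = 0.1337, so d_i1 = 7.481 cm; m₁ = −d_i1/d_o1 = -0.4088.
d_o2 = 13.2 − (7.481) = 5.719 cm.
Lens 2: 1/d_i2 = 1/(27.0) − 1/(5.719) = -0.1378, so d_i2 = -7.256 cm; m₂ = −d_i2/d_o2 = +1.269.
m = m₁·m₂ = (-0.4088)(+1.269) = -0.519.

m = -0.519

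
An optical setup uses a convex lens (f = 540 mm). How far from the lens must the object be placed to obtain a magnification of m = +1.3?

m = −d_i/d_o ⇒ d_i = −m·d_o.
1/f = 1/d_o + 1/d_i = 1/d_o − 1/(m·d_o) = (1 − 1/m)/d_o, so d_o = f(1 − 1/m) = (540.0)(1 − 1/(+1.3)) = 125 mm.

125 mm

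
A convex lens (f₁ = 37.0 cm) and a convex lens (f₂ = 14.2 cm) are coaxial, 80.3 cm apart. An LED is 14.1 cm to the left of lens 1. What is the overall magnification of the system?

m = -0.258

Lens 1: 1/d_i1 = 1/(37.0) − 1/(14.1) = -0.04389, so d_i1 = -22.78 cm; m₁ = −d_i1/d_o1 = +1.616.
d_o2 = 80.3 − (-22.78) = 103.1 cm.
Lens 2: 1/d_i2 = 1/(14.2) − 1/(103.1) = 0.06072, so d_i2 = 16.47 cm; m₂ = −d_i2/d_o2 = -0.1597.
m = m₁·m₂ = (+1.616)(-0.1597) = -0.258.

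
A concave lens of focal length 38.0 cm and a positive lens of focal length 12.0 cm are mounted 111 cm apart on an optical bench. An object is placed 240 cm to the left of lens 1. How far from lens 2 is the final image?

13.1 cm

Lens 1 is diverging, so f₁ = −38.0 cm.
Lens 1: 1/d_i1 = 1/f₁ − 1/d_o1 = 1/(-38.0) − 1/(240) = -0.03048, so d_i1 = -32.81 cm.
The intermediate image is 32.81 cm to the left of lens 1 (virtual), which is 111 − (-32.81) = 143.8 cm to the left of lens 2, so d_o2 = +143.8 cm.
Lens 2: 1/d_i2 = 1/f₂ − 1/d_o2 = 1/(12.0) − 1/(143.8) = 0.07638, so d_i2 = 13.1 cm.
The final image is real, 13.1 cm to the right of lens 2 (overall magnification ≈ -0.012).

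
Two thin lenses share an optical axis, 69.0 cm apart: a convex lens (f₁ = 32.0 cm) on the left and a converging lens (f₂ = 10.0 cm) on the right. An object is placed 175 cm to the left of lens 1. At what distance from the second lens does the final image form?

Lens 1: 1/d_i1 = 1/f₁ − 1/d_o1 = 1/(32.0) − 1/(175) = 0.02554, so d_i1 = 39.16 cm.
The intermediate image is 39.16 cm to the right of lens 1, which is 69.0 − (39.16) = 29.84 cm to the left of lens 2, so d_o2 = +29.84 cm.
Lens 2: 1/d_i2 = 1/f₂ − 1/d_o2 = 1/(10.0) − 1/(29.84) = 0.06649, so d_i2 = 15.0 cm.
The final image is real, 15.0 cm to the right of lens 2 (overall magnification ≈ 0.11).

15.0 cm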